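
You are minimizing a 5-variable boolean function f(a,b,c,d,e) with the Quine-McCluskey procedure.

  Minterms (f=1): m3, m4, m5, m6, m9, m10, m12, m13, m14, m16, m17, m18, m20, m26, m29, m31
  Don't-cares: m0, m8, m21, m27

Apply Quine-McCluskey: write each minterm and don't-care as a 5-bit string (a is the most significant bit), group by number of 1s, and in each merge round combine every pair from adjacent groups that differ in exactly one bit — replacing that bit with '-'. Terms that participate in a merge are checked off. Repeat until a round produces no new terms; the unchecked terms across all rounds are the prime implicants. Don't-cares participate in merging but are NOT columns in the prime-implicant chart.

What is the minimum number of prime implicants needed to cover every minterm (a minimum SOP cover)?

size-2^0 implicants → 00000(✓)  00011  00100(✓)  00101(✓)  00110(✓)  01000(✓)  01001(✓)  01010(✓)  01100(✓)  01101(✓)  01110(✓)  10000(✓)  10001(✓)  10010(✓)  10100(✓)  10101(✓)  11010(✓)  11011(✓)  11101(✓)  11111(✓)
size-2^1 implicants → -0000(✓)  -0100(✓)  -0101(✓)  -1010  -1101(✓)  0-000(✓)  0-100(✓)  0-101(✓)  0-110(✓)  00-00(✓)  001-0(✓)  0010-(✓)  01-00(✓)  01-01(✓)  01-10(✓)  010-0(✓)  0100-(✓)  011-0(✓)  0110-(✓)  1-010  1-101(✓)  10-00(✓)  10-01(✓)  100-0  1000-(✓)  1010-(✓)  11-11  1101-  111-1
size-2^2 implicants → --101  -0-00  -010-  0--00  0-1-0  0-10-  01--0  01-0-  10-0-
Unchecked terms (primes): --101, -0-00, -010-, -1010, 0--00, 0-1-0, 0-10-, 00011, 01--0, 01-0-, 1-010, 10-0-, 100-0, 11-11, 1101-, 111-1
Minterm coverage:
  m3 ⊆ 00011 [E]
  m4 ⊆ -0-00,-010-,0--00,0-1-0,0-10-
  m5 ⊆ --101,-010-,0-10-
  m6 ⊆ 0-1-0 [E]
  m9 ⊆ 01-0- [E]
  m10 ⊆ -1010,01--0
  m12 ⊆ 0--00,0-1-0,0-10-,01--0,01-0-
  m13 ⊆ --101,0-10-,01-0-
  m14 ⊆ 0-1-0,01--0
  m16 ⊆ -0-00,10-0-,100-0
  m17 ⊆ 10-0- [E]
  m18 ⊆ 1-010,100-0
  m20 ⊆ -0-00,-010-,10-0-
  m26 ⊆ -1010,1-010,1101-
  m29 ⊆ --101,111-1
  m31 ⊆ 11-11,111-1
E = {0-1-0, 00011, 01-0-, 10-0-}
Petrick residual → --101, -1010, 1-010, 11-11
Cover = cd'e + bc'de' + a'ce' + a'b'c'de + a'bd' + ac'de' + ab'd' + abde  |cover|=8

8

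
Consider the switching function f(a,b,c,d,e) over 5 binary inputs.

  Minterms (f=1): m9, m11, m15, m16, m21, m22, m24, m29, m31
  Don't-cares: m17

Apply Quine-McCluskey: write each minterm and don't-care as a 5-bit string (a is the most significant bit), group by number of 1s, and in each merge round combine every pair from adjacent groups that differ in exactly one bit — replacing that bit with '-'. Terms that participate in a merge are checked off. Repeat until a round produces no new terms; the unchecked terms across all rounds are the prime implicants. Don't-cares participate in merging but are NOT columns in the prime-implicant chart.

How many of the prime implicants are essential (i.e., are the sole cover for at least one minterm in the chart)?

size-2^0 implicants → 01001(✓)  01011(✓)  01111(✓)  10000(✓)  10001(✓)  10101(✓)  10110  11000(✓)  11101(✓)  11111(✓)
size-2^1 implicants → -1111  01-11  010-1  1-000  1-101  10-01  1000-  111-1
Unchecked terms (primes): -1111, 01-11, 010-1, 1-000, 1-101, 10-01, 1000-, 10110, 111-1
Minterm coverage:
  m9 ⊆ 010-1 [E]
  m11 ⊆ 01-11,010-1
  m15 ⊆ -1111,01-11
  m16 ⊆ 1-000,1000-
  m21 ⊆ 1-101,10-01
  m22 ⊆ 10110 [E]
  m24 ⊆ 1-000 [E]
  m29 ⊆ 1-101,111-1
  m31 ⊆ -1111,111-1
E = {010-1, 1-000, 10110}

3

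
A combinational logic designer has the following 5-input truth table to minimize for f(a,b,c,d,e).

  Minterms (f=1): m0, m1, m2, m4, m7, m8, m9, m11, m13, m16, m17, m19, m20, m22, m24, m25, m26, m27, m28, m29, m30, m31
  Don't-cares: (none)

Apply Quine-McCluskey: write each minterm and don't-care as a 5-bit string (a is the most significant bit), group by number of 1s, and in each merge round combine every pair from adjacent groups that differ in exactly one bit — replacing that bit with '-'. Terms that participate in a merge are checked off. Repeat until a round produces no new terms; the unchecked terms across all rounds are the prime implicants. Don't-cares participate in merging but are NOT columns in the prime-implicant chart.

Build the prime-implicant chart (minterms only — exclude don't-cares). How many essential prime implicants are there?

Round 0: 00000✓ 00001✓ 00010✓ 00100✓ 00111 01000✓ 01001✓ 01011✓ 01101✓ 10000✓ 10001✓ 10011✓ 10100✓ 10110✓ 11000✓ 11001✓ 11010✓ 11011✓ 11100✓ 11101✓ 11110✓ 11111✓
Round 1: -0000✓ -0001✓ -0100✓ -1000✓ -1001✓ -1011✓ -1101✓ 0-000✓ 0-001✓ 00-00✓ 000-0 0000-✓ 01-01✓ 010-1✓ 0100-✓ 1-000✓ 1-001✓ 1-011✓ 1-100✓ 1-110✓ 10-00✓ 100-1✓ 1000-✓ 101-0✓ 11-00✓ 11-01✓ 11-10✓ 11-11✓ 110-0✓ 110-1✓ 1100-✓ 1101-✓ 111-0✓ 111-1✓ 1110-✓ 1111-✓
Round 2: --000✓ --001✓ -0-00 -000-✓ -1-01 -10-1 -100-✓ 0-00-✓ 1--00 1-0-1 1-00-✓ 1-1-0 11--0✓ 11--1✓ 11-0-✓ 11-1-✓ 110--✓ 111--✓
Round 3: --00- 11---
PIs = {--00-, -0-00, -1-01, -10-1, 000-0, 00111, 1--00, 1-0-1, 1-1-0, 11---}
Coverage chart:
  m0: --00-,-0-00,000-0
  m1: --00- ←essential
  m2: 000-0 ←essential
  m4: -0-00 ←essential
  m7: 00111 ←essential
  m8: --00- ←essential
  m9: --00-,-1-01,-10-1
  m11: -10-1 ←essential
  m13: -1-01 ←essential
  m16: --00-,-0-00,1--00
  m17: --00-,1-0-1
  m19: 1-0-1 ←essential
  m20: -0-00,1--00,1-1-0
  m22: 1-1-0 ←essential
  m24: --00-,1--00,11---
  m25: --00-,-1-01,-10-1,1-0-1,11---
  m26: 11--- ←essential
  m27: -10-1,1-0-1,11---
  m28: 1--00,1-1-0,11---
  m29: -1-01,11---
  m30: 1-1-0,11---
  m31: 11--- ←essential
Essential: --00-, -0-00, -1-01, -10-1, 000-0, 00111, 1-0-1, 1-1-0, 11---

9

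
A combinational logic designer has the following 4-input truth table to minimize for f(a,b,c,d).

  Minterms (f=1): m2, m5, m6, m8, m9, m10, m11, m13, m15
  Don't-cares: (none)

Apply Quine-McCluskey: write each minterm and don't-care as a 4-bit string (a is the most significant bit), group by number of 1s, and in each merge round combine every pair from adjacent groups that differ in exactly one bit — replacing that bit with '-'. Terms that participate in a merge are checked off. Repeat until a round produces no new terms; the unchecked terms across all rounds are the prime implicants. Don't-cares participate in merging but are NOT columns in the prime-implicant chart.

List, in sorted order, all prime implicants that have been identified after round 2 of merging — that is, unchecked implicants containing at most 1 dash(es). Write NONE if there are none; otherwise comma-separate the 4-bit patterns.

-010, -101, 0-10

Round 0: 0010✓ 0101✓ 0110✓ 1000✓ 1001✓ 1010✓ 1011✓ 1101✓ 1111✓
Round 1: -010 -101 0-10 1-01✓ 1-11✓ 10-0✓ 10-1✓ 100-✓ 101-✓ 11-1✓
Round 2: 1--1 10--
PIs = {-010, -101, 0-10, 1--1, 10--}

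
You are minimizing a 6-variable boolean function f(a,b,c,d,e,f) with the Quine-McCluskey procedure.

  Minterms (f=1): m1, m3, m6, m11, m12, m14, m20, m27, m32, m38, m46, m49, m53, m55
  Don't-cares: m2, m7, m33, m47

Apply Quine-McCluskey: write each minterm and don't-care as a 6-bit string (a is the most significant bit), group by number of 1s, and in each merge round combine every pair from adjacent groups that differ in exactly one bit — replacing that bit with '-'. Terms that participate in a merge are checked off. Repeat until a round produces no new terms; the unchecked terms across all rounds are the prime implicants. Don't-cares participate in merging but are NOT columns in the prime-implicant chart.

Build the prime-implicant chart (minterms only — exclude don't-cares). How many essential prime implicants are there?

size-2^0 implicants → 000001(✓)  000010(✓)  000011(✓)  000110(✓)  000111(✓)  001011(✓)  001100(✓)  001110(✓)  010100  011011(✓)  100000(✓)  100001(✓)  100110(✓)  101110(✓)  101111(✓)  110001(✓)  110101(✓)  110111(✓)
size-2^1 implicants → -00001  -00110(✓)  -01110(✓)  0-1011  00-011  00-110(✓)  000-10(✓)  000-11(✓)  0000-1  00001-(✓)  00011-(✓)  0011-0  1-0001  10-110(✓)  10000-  10111-  110-01  1101-1
size-2^2 implicants → -0-110  000-1-
Unchecked terms (primes): -0-110, -00001, 0-1011, 00-011, 000-1-, 0000-1, 0011-0, 010100, 1-0001, 10000-, 10111-, 110-01, 1101-1
Minterm coverage:
  m1 ⊆ -00001,0000-1
  m3 ⊆ 00-011,000-1-,0000-1
  m6 ⊆ -0-110,000-1-
  m11 ⊆ 0-1011,00-011
  m12 ⊆ 0011-0 [E]
  m14 ⊆ -0-110,0011-0
  m20 ⊆ 010100 [E]
  m27 ⊆ 0-1011 [E]
  m32 ⊆ 10000- [E]
  m38 ⊆ -0-110 [E]
  m46 ⊆ -0-110,10111-
  m49 ⊆ 1-0001,110-01
  m53 ⊆ 110-01,1101-1
  m55 ⊆ 1101-1 [E]
E = {-0-110, 0-1011, 0011-0, 010100, 10000-, 1101-1}

6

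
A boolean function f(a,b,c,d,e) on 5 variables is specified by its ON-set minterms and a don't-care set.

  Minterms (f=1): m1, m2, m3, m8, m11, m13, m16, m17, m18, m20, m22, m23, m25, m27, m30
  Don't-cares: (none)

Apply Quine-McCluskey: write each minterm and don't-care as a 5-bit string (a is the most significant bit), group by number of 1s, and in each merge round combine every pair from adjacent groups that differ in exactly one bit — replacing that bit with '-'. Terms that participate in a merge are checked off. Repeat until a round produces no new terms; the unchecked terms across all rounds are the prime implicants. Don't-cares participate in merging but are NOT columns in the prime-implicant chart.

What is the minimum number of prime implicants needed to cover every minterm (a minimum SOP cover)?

size-2^0 implicants → 00001(✓)  00010(✓)  00011(✓)  01000  01011(✓)  01101  10000(✓)  10001(✓)  10010(✓)  10100(✓)  10110(✓)  10111(✓)  11001(✓)  11011(✓)  11110(✓)
size-2^1 implicants → -0001  -0010  -1011  0-011  000-1  0001-  1-001  1-110  10-00(✓)  10-10(✓)  100-0(✓)  1000-  101-0(✓)  1011-  110-1
size-2^2 implicants → 10--0
Unchecked terms (primes): -0001, -0010, -1011, 0-011, 000-1, 0001-, 01000, 01101, 1-001, 1-110, 10--0, 1000-, 1011-, 110-1
Minterm coverage:
  m1 ⊆ -0001,000-1
  m2 ⊆ -0010,0001-
  m3 ⊆ 0-011,000-1,0001-
  m8 ⊆ 01000 [E]
  m11 ⊆ -1011,0-011
  m13 ⊆ 01101 [E]
  m16 ⊆ 10--0,1000-
  m17 ⊆ -0001,1-001,1000-
  m18 ⊆ -0010,10--0
  m20 ⊆ 10--0 [E]
  m22 ⊆ 1-110,10--0,1011-
  m23 ⊆ 1011- [E]
  m25 ⊆ 1-001,110-1
  m27 ⊆ -1011,110-1
  m30 ⊆ 1-110 [E]
E = {01000, 01101, 1-110, 10--0, 1011-}
Petrick residual → -0001, -0010, 0-011, 110-1
Cover = b'c'd'e + b'c'de' + a'c'de + a'bc'd'e' + a'bcd'e + acde' + ab'e' + ab'cd + abc'e  |cover|=9

9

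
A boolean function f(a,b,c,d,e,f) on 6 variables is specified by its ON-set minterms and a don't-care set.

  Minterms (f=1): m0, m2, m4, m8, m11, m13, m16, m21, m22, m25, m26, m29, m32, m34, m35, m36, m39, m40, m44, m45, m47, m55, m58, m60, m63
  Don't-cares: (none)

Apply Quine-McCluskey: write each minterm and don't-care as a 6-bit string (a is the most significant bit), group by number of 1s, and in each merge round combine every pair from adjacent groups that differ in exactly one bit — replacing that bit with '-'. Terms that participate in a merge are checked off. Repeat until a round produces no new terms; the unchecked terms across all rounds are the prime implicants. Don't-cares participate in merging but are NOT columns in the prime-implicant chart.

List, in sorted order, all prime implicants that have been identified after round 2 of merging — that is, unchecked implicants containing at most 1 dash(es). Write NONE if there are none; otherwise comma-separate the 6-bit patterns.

-01101, -11010, 0-0000, 0-1101, 001011, 01-101, 010110, 011-01, 1-1100, 100-11, 10001-, 1011-1, 10110-

[col 0] 000000*, 000010*, 000100*, 001000*, 001011, 001101*, 010000*, 010101*, 010110, 011001*, 011010*, 011101*, 100000*, 100010*, 100011*, 100100*, 100111*, 101000*, 101100*, 101101*, 101111*, 110111*, 111010*, 111100*, 111111*
[col 1] -00000*, -00010*, -00100*, -01000*, -01101, -11010, 0-0000, 0-1101, 00-000*, 000-00*, 0000-0*, 01-101, 011-01, 1-0111*, 1-1100, 1-1111*, 10-000*, 10-100*, 10-111*, 100-00*, 100-11, 1000-0*, 10001-, 101-00*, 1011-1, 10110-, 11-111*
[col 2] -0-000, -00-00, -000-0, 1--111, 10--00
Prime implicants: -0-000, -00-00, -000-0, -01101, -11010, 0-0000, 0-1101, 001011, 01-101, 010110, 011-01, 1--111, 1-1100, 10--00, 100-11, 10001-, 1011-1, 10110-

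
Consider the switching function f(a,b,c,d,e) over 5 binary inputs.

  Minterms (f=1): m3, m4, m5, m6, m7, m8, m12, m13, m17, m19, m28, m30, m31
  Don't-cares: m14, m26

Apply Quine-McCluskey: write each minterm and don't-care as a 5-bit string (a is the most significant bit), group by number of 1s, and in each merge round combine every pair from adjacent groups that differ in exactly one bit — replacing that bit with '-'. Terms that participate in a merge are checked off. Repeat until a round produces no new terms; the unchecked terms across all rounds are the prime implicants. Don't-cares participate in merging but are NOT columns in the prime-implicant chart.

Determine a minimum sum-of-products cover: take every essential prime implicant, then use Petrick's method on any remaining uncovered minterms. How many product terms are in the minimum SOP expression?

7

[col 0] 00011*, 00100*, 00101*, 00110*, 00111*, 01000*, 01100*, 01101*, 01110*, 10001*, 10011*, 11010*, 11100*, 11110*, 11111*
[col 1] -0011, -1100*, -1110*, 0-100*, 0-101*, 0-110*, 00-11, 001-0*, 001-1*, 0010-*, 0011-*, 01-00, 011-0*, 0110-*, 100-1, 11-10, 111-0*, 1111-
[col 2] -11-0, 0-1-0, 0-10-, 001--
Prime implicants: -0011, -11-0, 0-1-0, 0-10-, 00-11, 001--, 01-00, 100-1, 11-10, 1111-
PI chart (minterm → PIs covering it):
  3 | -0011,00-11
  4 | 0-1-0,0-10-,001--
  5 | 0-10-,001--
  6 | 0-1-0,001--
  7 | 00-11,001--
  8 | 01-00  (sole → essential)
  12 | -11-0,0-1-0,0-10-,01-00
  13 | 0-10-  (sole → essential)
  17 | 100-1  (sole → essential)
  19 | -0011,100-1
  28 | -11-0  (sole → essential)
  30 | -11-0,11-10,1111-
  31 | 1111-  (sole → essential)
Essential prime implicants: -11-0, 0-10-, 01-00, 100-1, 1111-
Petrick residual → -0011, 001--
Minimum SOP uses 7 PIs: b'c'de + bce' + a'cd' + a'b'c + a'bd'e' + ab'c'e + abcd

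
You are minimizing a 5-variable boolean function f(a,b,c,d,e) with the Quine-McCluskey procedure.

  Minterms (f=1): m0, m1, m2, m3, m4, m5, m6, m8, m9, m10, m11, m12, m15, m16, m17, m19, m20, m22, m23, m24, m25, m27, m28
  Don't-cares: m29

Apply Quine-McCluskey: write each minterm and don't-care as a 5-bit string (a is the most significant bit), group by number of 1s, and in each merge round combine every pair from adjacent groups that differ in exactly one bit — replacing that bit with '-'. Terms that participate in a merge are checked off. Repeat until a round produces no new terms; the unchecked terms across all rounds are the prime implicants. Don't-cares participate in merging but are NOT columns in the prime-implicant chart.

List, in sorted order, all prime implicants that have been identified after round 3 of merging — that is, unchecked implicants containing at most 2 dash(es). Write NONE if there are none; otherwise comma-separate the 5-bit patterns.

Round 0: 00000✓ 00001✓ 00010✓ 00011✓ 00100✓ 00101✓ 00110✓ 01000✓ 01001✓ 01010✓ 01011✓ 01100✓ 01111✓ 10000✓ 10001✓ 10011✓ 10100✓ 10110✓ 10111✓ 11000✓ 11001✓ 11011✓ 11100✓ 11101✓
Round 1: -0000✓ -0001✓ -0011✓ -0100✓ -0110✓ -1000✓ -1001✓ -1011✓ -1100✓ 0-000✓ 0-001✓ 0-010✓ 0-011✓ 0-100✓ 00-00✓ 00-01✓ 00-10✓ 000-0✓ 000-1✓ 0000-✓ 0001-✓ 001-0✓ 0010-✓ 01-00✓ 01-11 010-0✓ 010-1✓ 0100-✓ 0101-✓ 1-000✓ 1-001✓ 1-011✓ 1-100✓ 10-00✓ 10-11 100-1✓ 1000-✓ 101-0✓ 1011- 11-00✓ 11-01✓ 110-1✓ 1100-✓ 1110-✓
Round 2: --000✓ --001✓ --011✓ --100✓ -0-00✓ -00-1✓ -000-✓ -01-0 -1-00✓ -10-1✓ -100-✓ 0--00✓ 0-0-0✓ 0-0-1✓ 0-00-✓ 0-01-✓ 00--0 00-0- 000--✓ 010--✓ 1--00✓ 1-0-1✓ 1-00-✓ 11-0-
Round 3: ---00 --0-1 --00- 0-0--
PIs = {---00, --0-1, --00-, -01-0, 0-0--, 00--0, 00-0-, 01-11, 10-11, 1011-, 11-0-}

-01-0, 00--0, 00-0-, 01-11, 10-11, 1011-, 11-0-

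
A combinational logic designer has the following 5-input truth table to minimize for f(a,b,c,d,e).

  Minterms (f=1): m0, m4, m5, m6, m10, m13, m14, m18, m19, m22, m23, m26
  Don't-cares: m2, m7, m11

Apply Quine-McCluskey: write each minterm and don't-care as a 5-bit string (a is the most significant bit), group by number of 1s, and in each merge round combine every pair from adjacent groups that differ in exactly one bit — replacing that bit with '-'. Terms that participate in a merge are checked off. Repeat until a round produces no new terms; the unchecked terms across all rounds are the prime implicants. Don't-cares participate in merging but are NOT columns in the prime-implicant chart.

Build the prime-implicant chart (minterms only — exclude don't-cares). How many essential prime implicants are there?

5

size-2^0 implicants → 00000(✓)  00010(✓)  00100(✓)  00101(✓)  00110(✓)  00111(✓)  01010(✓)  01011(✓)  01101(✓)  01110(✓)  10010(✓)  10011(✓)  10110(✓)  10111(✓)  11010(✓)
size-2^1 implicants → -0010(✓)  -0110(✓)  -0111(✓)  -1010(✓)  0-010(✓)  0-101  0-110(✓)  00-00(✓)  00-10(✓)  000-0(✓)  001-0(✓)  001-1(✓)  0010-(✓)  0011-(✓)  01-10(✓)  0101-  1-010(✓)  10-10(✓)  10-11(✓)  1001-(✓)  1011-(✓)
size-2^2 implicants → --010  -0-10  -011-  0--10  00--0  001--  10-1-
Unchecked terms (primes): --010, -0-10, -011-, 0--10, 0-101, 00--0, 001--, 0101-, 10-1-
Minterm coverage:
  m0 ⊆ 00--0 [E]
  m4 ⊆ 00--0,001--
  m5 ⊆ 0-101,001--
  m6 ⊆ -0-10,-011-,0--10,00--0,001--
  m10 ⊆ --010,0--10,0101-
  m13 ⊆ 0-101 [E]
  m14 ⊆ 0--10 [E]
  m18 ⊆ --010,-0-10,10-1-
  m19 ⊆ 10-1- [E]
  m22 ⊆ -0-10,-011-,10-1-
  m23 ⊆ -011-,10-1-
  m26 ⊆ --010 [E]
E = {--010, 0--10, 0-101, 00--0, 10-1-}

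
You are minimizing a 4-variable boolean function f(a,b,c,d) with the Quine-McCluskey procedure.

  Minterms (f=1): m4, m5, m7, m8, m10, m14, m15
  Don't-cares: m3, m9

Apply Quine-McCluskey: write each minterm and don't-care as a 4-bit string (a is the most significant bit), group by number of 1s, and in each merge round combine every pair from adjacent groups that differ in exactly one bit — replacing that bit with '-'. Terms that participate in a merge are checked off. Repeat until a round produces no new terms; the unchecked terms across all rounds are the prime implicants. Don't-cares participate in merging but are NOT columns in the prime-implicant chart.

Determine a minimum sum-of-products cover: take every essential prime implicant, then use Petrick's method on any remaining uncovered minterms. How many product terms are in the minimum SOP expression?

4

[col 0] 0011*, 0100*, 0101*, 0111*, 1000*, 1001*, 1010*, 1110*, 1111*
[col 1] -111, 0-11, 01-1, 010-, 1-10, 10-0, 100-, 111-
Prime implicants: -111, 0-11, 01-1, 010-, 1-10, 10-0, 100-, 111-
PI chart (minterm → PIs covering it):
  4 | 010-  (sole → essential)
  5 | 01-1,010-
  7 | -111,0-11,01-1
  8 | 10-0,100-
  10 | 1-10,10-0
  14 | 1-10,111-
  15 | -111,111-
Essential prime implicants: 010-
Petrick residual → -111, 1-10, 10-0
Minimum SOP uses 4 PIs: bcd + a'bc' + acd' + ab'd'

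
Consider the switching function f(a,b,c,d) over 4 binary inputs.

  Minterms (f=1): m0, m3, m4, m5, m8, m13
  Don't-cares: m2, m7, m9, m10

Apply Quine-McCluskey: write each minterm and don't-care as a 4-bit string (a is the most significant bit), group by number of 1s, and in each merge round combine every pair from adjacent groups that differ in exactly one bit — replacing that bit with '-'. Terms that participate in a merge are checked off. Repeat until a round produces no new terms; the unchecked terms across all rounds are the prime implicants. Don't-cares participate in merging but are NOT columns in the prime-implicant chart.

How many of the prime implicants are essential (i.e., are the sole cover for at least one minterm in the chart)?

0

Round 0: 0000✓ 0010✓ 0011✓ 0100✓ 0101✓ 0111✓ 1000✓ 1001✓ 1010✓ 1101✓
Round 1: -000✓ -010✓ -101 0-00 0-11 00-0✓ 001- 01-1 010- 1-01 10-0✓ 100-
Round 2: -0-0
PIs = {-0-0, -101, 0-00, 0-11, 001-, 01-1, 010-, 1-01, 100-}
Coverage chart:
  m0: -0-0,0-00
  m3: 0-11,001-
  m4: 0-00,010-
  m5: -101,01-1,010-
  m8: -0-0,100-
  m13: -101,1-01
(no essential prime implicants)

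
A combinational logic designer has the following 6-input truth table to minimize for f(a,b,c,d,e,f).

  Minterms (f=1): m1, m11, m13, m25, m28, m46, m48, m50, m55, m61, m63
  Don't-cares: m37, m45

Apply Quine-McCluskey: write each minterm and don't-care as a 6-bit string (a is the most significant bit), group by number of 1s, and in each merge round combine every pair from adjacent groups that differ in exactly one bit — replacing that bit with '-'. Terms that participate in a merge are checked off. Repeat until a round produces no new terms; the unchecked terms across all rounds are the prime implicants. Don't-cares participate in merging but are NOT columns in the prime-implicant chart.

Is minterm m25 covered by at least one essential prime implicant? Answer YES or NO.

YES

Round 0: 000001 001011 001101✓ 011001 011100 100101✓ 101101✓ 101110 110000✓ 110010✓ 110111✓ 111101✓ 111111✓
Round 1: -01101 1-1101 10-101 11-111 1100-0 1111-1
PIs = {-01101, 000001, 001011, 011001, 011100, 1-1101, 10-101, 101110, 11-111, 1100-0, 1111-1}
Coverage chart:
  m1: 000001 ←essential
  m11: 001011 ←essential
  m13: -01101 ←essential
  m25: 011001 ←essential
  m28: 011100 ←essential
  m46: 101110 ←essential
  m48: 1100-0 ←essential
  m50: 1100-0 ←essential
  m55: 11-111 ←essential
  m61: 1-1101,1111-1
  m63: 11-111,1111-1
Essential: -01101, 000001, 001011, 011001, 011100, 101110, 11-111, 1100-0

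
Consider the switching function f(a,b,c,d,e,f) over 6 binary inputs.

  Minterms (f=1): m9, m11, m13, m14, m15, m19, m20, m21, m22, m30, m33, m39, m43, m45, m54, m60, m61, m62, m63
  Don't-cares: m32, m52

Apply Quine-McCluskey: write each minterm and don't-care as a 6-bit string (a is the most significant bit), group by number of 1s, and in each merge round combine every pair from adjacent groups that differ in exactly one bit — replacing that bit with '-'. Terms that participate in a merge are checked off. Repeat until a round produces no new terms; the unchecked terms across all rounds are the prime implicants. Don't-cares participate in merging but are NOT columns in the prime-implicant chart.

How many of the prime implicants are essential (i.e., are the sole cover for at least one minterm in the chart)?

size-2^0 implicants → 001001(✓)  001011(✓)  001101(✓)  001110(✓)  001111(✓)  010011  010100(✓)  010101(✓)  010110(✓)  011110(✓)  100000(✓)  100001(✓)  100111  101011(✓)  101101(✓)  110100(✓)  110110(✓)  111100(✓)  111101(✓)  111110(✓)  111111(✓)
size-2^1 implicants → -01011  -01101  -10100(✓)  -10110(✓)  -11110(✓)  0-1110  001-01(✓)  001-11(✓)  0010-1(✓)  0011-1(✓)  00111-  01-110(✓)  0101-0(✓)  01010-  1-1101  10000-  11-100(✓)  11-110(✓)  1101-0(✓)  1111-0(✓)  1111-1(✓)  11110-(✓)  11111-(✓)
size-2^2 implicants → -1-110  -101-0  001--1  11-1-0  1111--
Unchecked terms (primes): -01011, -01101, -1-110, -101-0, 0-1110, 001--1, 00111-, 010011, 01010-, 1-1101, 10000-, 100111, 11-1-0, 1111--
Minterm coverage:
  m9 ⊆ 001--1 [E]
  m11 ⊆ -01011,001--1
  m13 ⊆ -01101,001--1
  m14 ⊆ 0-1110,00111-
  m15 ⊆ 001--1,00111-
  m19 ⊆ 010011 [E]
  m20 ⊆ -101-0,01010-
  m21 ⊆ 01010- [E]
  m22 ⊆ -1-110,-101-0
  m30 ⊆ -1-110,0-1110
  m33 ⊆ 10000- [E]
  m39 ⊆ 100111 [E]
  m43 ⊆ -01011 [E]
  m45 ⊆ -01101,1-1101
  m54 ⊆ -1-110,-101-0,11-1-0
  m60 ⊆ 11-1-0,1111--
  m61 ⊆ 1-1101,1111--
  m62 ⊆ -1-110,11-1-0,1111--
  m63 ⊆ 1111-- [E]
E = {-01011, 001--1, 010011, 01010-, 10000-, 100111, 1111--}

7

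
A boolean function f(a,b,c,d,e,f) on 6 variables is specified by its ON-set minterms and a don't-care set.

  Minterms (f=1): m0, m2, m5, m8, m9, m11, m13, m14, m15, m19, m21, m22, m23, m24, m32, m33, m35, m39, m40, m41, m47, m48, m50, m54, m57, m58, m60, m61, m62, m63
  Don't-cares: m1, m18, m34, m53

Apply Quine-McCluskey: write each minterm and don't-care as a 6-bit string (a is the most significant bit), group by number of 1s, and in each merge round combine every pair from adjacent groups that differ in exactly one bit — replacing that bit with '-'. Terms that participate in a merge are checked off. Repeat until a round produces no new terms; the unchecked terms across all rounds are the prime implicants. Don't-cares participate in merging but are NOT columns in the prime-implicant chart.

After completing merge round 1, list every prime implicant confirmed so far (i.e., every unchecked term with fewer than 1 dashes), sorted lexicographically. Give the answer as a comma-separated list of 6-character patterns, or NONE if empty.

NONE

size-2^0 implicants → 000000(✓)  000001(✓)  000010(✓)  000101(✓)  001000(✓)  001001(✓)  001011(✓)  001101(✓)  001110(✓)  001111(✓)  010010(✓)  010011(✓)  010101(✓)  010110(✓)  010111(✓)  011000(✓)  100000(✓)  100001(✓)  100010(✓)  100011(✓)  100111(✓)  101000(✓)  101001(✓)  101111(✓)  110000(✓)  110010(✓)  110101(✓)  110110(✓)  111001(✓)  111010(✓)  111100(✓)  111101(✓)  111110(✓)  111111(✓)
size-2^1 implicants → -00000(✓)  -00001(✓)  -00010(✓)  -01000(✓)  -01001(✓)  -01111  -10010(✓)  -10101  -10110(✓)  0-0010(✓)  0-0101  0-1000  00-000(✓)  00-001(✓)  00-101(✓)  000-01(✓)  0000-0(✓)  00000-(✓)  001-01(✓)  001-11(✓)  0010-1(✓)  00100-(✓)  0011-1(✓)  00111-  010-10(✓)  010-11(✓)  01001-(✓)  0101-1  01011-(✓)  1-0000(✓)  1-0010(✓)  1-1001  1-1111  10-000(✓)  10-001(✓)  10-111  100-11  1000-0(✓)  1000-1(✓)  10000-(✓)  10001-(✓)  10100-(✓)  11-010(✓)  11-101  11-110(✓)  110-10(✓)  1100-0(✓)  111-01  111-10(✓)  1111-0(✓)  1111-1(✓)  11110-(✓)  11111-(✓)
size-2^2 implicants → --0010  -0-000(✓)  -0-001(✓)  -000-0  -0000-(✓)  -0100-(✓)  -10-10  00--01  00-00-(✓)  001--1  010-1-  1-00-0  10-00-(✓)  1000--  11--10  1111--
size-2^3 implicants → -0-00-
Unchecked terms (primes): --0010, -0-00-, -000-0, -01111, -10-10, -10101, 0-0101, 0-1000, 00--01, 001--1, 00111-, 010-1-, 0101-1, 1-00-0, 1-1001, 1-1111, 10-111, 100-11, 1000--, 11--10, 11-101, 111-01, 1111--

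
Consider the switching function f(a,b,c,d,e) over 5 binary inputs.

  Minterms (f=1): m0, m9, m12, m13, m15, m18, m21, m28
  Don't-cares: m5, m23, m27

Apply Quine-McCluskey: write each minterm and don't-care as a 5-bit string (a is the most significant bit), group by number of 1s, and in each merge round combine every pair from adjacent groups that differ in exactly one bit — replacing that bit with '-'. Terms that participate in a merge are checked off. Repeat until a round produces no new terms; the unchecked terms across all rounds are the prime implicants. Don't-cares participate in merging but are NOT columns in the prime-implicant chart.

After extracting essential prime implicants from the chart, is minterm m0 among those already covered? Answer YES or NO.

size-2^0 implicants → 00000  00101(✓)  01001(✓)  01100(✓)  01101(✓)  01111(✓)  10010  10101(✓)  10111(✓)  11011  11100(✓)
size-2^1 implicants → -0101  -1100  0-101  01-01  011-1  0110-  101-1
Unchecked terms (primes): -0101, -1100, 0-101, 00000, 01-01, 011-1, 0110-, 10010, 101-1, 11011
Minterm coverage:
  m0 ⊆ 00000 [E]
  m9 ⊆ 01-01 [E]
  m12 ⊆ -1100,0110-
  m13 ⊆ 0-101,01-01,011-1,0110-
  m15 ⊆ 011-1 [E]
  m18 ⊆ 10010 [E]
  m21 ⊆ -0101,101-1
  m28 ⊆ -1100 [E]
E = {-1100, 00000, 01-01, 011-1, 10010}

YES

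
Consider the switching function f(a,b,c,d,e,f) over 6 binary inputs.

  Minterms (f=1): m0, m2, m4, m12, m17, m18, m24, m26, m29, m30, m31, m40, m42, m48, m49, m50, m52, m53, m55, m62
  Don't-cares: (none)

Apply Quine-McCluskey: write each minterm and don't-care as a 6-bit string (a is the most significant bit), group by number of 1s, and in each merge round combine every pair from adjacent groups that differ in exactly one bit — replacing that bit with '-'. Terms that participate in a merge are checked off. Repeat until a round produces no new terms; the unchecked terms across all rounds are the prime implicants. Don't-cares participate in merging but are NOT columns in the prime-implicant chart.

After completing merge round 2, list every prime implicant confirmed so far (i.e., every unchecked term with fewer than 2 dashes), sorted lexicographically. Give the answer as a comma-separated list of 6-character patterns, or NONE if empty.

-10001, -10010, -11110, 0-0010, 00-100, 000-00, 0000-0, 01-010, 011-10, 0110-0, 0111-1, 01111-, 1010-0, 1100-0, 1101-1

Round 0: 000000✓ 000010✓ 000100✓ 001100✓ 010001✓ 010010✓ 011000✓ 011010✓ 011101✓ 011110✓ 011111✓ 101000✓ 101010✓ 110000✓ 110001✓ 110010✓ 110100✓ 110101✓ 110111✓ 111110✓
Round 1: -10001 -10010 -11110 0-0010 00-100 000-00 0000-0 01-010 011-10 0110-0 0111-1 01111- 1010-0 110-00✓ 110-01✓ 1100-0 11000-✓ 1101-1 11010-✓
Round 2: 110-0-
PIs = {-10001, -10010, -11110, 0-0010, 00-100, 000-00, 0000-0, 01-010, 011-10, 0110-0, 0111-1, 01111-, 1010-0, 110-0-, 1100-0, 1101-1}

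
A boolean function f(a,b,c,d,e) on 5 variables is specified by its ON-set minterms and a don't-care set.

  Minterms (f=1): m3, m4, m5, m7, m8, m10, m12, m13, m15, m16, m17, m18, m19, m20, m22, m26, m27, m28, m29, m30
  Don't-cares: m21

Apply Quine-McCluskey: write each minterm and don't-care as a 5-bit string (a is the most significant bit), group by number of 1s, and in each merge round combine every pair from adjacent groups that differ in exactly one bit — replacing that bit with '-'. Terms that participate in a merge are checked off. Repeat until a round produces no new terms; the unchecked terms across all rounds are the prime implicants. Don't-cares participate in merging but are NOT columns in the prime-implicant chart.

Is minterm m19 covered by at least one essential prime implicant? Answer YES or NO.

[col 0] 00011*, 00100*, 00101*, 00111*, 01000*, 01010*, 01100*, 01101*, 01111*, 10000*, 10001*, 10010*, 10011*, 10100*, 10101*, 10110*, 11010*, 11011*, 11100*, 11101*, 11110*
[col 1] -0011, -0100*, -0101*, -1010, -1100*, -1101*, 0-100*, 0-101*, 0-111*, 00-11, 001-1*, 0010-*, 01-00, 010-0, 011-1*, 0110-*, 1-010*, 1-011*, 1-100*, 1-101*, 1-110*, 10-00*, 10-01*, 10-10*, 100-0*, 100-1*, 1000-*, 1001-*, 101-0*, 1010-*, 11-10*, 1101-*, 111-0*, 1110-*
[col 2] --100*, --101*, -010-*, -110-*, 0-1-1, 0-10-*, 1--10, 1-01-, 1-1-0, 1-10-*, 10--0, 10-0-, 100--
[col 3] --10-
Prime implicants: --10-, -0011, -1010, 0-1-1, 00-11, 01-00, 010-0, 1--10, 1-01-, 1-1-0, 10--0, 10-0-, 100--
PI chart (minterm → PIs covering it):
  3 | -0011,00-11
  4 | --10-  (sole → essential)
  5 | --10-,0-1-1
  7 | 0-1-1,00-11
  8 | 01-00,010-0
  10 | -1010,010-0
  12 | --10-,01-00
  13 | --10-,0-1-1
  15 | 0-1-1  (sole → essential)
  16 | 10--0,10-0-,100--
  17 | 10-0-,100--
  18 | 1--10,1-01-,10--0,100--
  19 | -0011,1-01-,100--
  20 | --10-,1-1-0,10--0,10-0-
  22 | 1--10,1-1-0,10--0
  26 | -1010,1--10,1-01-
  27 | 1-01-  (sole → essential)
  28 | --10-,1-1-0
  29 | --10-  (sole → essential)
  30 | 1--10,1-1-0
Essential prime implicants: --10-, 0-1-1, 1-01-

YES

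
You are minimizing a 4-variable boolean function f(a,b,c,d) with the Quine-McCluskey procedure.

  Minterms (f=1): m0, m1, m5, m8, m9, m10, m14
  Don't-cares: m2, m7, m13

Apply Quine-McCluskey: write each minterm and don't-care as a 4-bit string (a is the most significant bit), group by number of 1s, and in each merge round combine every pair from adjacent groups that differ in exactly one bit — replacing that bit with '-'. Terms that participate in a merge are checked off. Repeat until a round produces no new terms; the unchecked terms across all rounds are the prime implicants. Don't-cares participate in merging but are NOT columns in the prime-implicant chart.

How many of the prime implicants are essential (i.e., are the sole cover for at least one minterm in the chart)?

size-2^0 implicants → 0000(✓)  0001(✓)  0010(✓)  0101(✓)  0111(✓)  1000(✓)  1001(✓)  1010(✓)  1101(✓)  1110(✓)
size-2^1 implicants → -000(✓)  -001(✓)  -010(✓)  -101(✓)  0-01(✓)  00-0(✓)  000-(✓)  01-1  1-01(✓)  1-10  10-0(✓)  100-(✓)
size-2^2 implicants → --01  -0-0  -00-
Unchecked terms (primes): --01, -0-0, -00-, 01-1, 1-10
Minterm coverage:
  m0 ⊆ -0-0,-00-
  m1 ⊆ --01,-00-
  m5 ⊆ --01,01-1
  m8 ⊆ -0-0,-00-
  m9 ⊆ --01,-00-
  m10 ⊆ -0-0,1-10
  m14 ⊆ 1-10 [E]
E = {1-10}

1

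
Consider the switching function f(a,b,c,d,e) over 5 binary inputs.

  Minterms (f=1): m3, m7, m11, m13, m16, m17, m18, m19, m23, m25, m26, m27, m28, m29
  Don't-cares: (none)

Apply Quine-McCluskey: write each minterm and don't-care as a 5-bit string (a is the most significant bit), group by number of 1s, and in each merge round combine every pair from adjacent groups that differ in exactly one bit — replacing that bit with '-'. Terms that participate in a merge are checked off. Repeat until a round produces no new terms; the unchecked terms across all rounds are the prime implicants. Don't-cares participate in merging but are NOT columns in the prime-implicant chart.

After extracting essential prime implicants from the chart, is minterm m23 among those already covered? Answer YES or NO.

[col 0] 00011*, 00111*, 01011*, 01101*, 10000*, 10001*, 10010*, 10011*, 10111*, 11001*, 11010*, 11011*, 11100*, 11101*
[col 1] -0011*, -0111*, -1011*, -1101, 0-011*, 00-11*, 1-001*, 1-010*, 1-011*, 10-11*, 100-0*, 100-1*, 1000-*, 1001-*, 11-01, 110-1*, 1101-*, 1110-
[col 2] --011, -0-11, 1-0-1, 1-01-, 100--
Prime implicants: --011, -0-11, -1101, 1-0-1, 1-01-, 100--, 11-01, 1110-
PI chart (minterm → PIs covering it):
  3 | --011,-0-11
  7 | -0-11  (sole → essential)
  11 | --011  (sole → essential)
  13 | -1101  (sole → essential)
  16 | 100--  (sole → essential)
  17 | 1-0-1,100--
  18 | 1-01-,100--
  19 | --011,-0-11,1-0-1,1-01-,100--
  23 | -0-11  (sole → essential)
  25 | 1-0-1,11-01
  26 | 1-01-  (sole → essential)
  27 | --011,1-0-1,1-01-
  28 | 1110-  (sole → essential)
  29 | -1101,11-01,1110-
Essential prime implicants: --011, -0-11, -1101, 1-01-, 100--, 1110-

YES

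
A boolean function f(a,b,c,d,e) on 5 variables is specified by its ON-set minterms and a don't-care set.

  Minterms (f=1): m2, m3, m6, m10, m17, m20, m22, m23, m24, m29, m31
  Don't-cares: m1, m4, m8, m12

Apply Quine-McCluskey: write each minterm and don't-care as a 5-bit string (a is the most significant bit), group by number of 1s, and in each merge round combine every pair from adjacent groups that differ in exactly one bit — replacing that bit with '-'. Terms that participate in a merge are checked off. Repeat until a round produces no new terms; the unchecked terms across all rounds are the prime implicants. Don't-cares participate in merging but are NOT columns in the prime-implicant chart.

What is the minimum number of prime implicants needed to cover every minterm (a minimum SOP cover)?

7

[col 0] 00001*, 00010*, 00011*, 00100*, 00110*, 01000*, 01010*, 01100*, 10001*, 10100*, 10110*, 10111*, 11000*, 11101*, 11111*
[col 1] -0001, -0100*, -0110*, -1000, 0-010, 0-100, 00-10, 000-1, 0001-, 001-0*, 01-00, 010-0, 1-111, 101-0*, 1011-, 111-1
[col 2] -01-0
Prime implicants: -0001, -01-0, -1000, 0-010, 0-100, 00-10, 000-1, 0001-, 01-00, 010-0, 1-111, 1011-, 111-1
PI chart (minterm → PIs covering it):
  2 | 0-010,00-10,0001-
  3 | 000-1,0001-
  6 | -01-0,00-10
  10 | 0-010,010-0
  17 | -0001  (sole → essential)
  20 | -01-0  (sole → essential)
  22 | -01-0,1011-
  23 | 1-111,1011-
  24 | -1000  (sole → essential)
  29 | 111-1  (sole → essential)
  31 | 1-111,111-1
Essential prime implicants: -0001, -01-0, -1000, 111-1
Petrick residual → 0-010, 000-1, 1-111
Minimum SOP uses 7 PIs: b'c'd'e + b'ce' + bc'd'e' + a'c'de' + a'b'c'e + acde + abce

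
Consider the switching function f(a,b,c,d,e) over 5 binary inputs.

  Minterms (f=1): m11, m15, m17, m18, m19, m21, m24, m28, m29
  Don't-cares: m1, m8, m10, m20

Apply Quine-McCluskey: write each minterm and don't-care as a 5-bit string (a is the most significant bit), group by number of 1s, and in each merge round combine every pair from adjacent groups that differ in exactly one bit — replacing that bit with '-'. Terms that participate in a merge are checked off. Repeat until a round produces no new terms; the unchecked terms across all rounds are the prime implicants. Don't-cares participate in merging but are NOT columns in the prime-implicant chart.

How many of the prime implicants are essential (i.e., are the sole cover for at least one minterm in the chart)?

[col 0] 00001*, 01000*, 01010*, 01011*, 01111*, 10001*, 10010*, 10011*, 10100*, 10101*, 11000*, 11100*, 11101*
[col 1] -0001, -1000, 01-11, 010-0, 0101-, 1-100*, 1-101*, 10-01, 100-1, 1001-, 1010-*, 11-00, 1110-*
[col 2] 1-10-
Prime implicants: -0001, -1000, 01-11, 010-0, 0101-, 1-10-, 10-01, 100-1, 1001-, 11-00
PI chart (minterm → PIs covering it):
  11 | 01-11,0101-
  15 | 01-11  (sole → essential)
  17 | -0001,10-01,100-1
  18 | 1001-  (sole → essential)
  19 | 100-1,1001-
  21 | 1-10-,10-01
  24 | -1000,11-00
  28 | 1-10-,11-00
  29 | 1-10-  (sole → essential)
Essential prime implicants: 01-11, 1-10-, 1001-

3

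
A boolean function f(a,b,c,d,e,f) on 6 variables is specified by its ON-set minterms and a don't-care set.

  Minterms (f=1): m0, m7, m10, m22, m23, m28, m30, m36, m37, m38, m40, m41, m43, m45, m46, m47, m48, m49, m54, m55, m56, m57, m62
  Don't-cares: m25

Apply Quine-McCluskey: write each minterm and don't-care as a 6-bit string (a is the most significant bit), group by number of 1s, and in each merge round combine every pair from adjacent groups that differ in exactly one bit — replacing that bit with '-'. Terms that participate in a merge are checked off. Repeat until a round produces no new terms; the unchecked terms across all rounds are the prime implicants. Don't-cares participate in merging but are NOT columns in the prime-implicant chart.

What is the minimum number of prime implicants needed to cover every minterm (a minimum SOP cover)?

10

Round 0: 000000 000111✓ 001010 010110✓ 010111✓ 011001✓ 011100✓ 011110✓ 100100✓ 100101✓ 100110✓ 101000✓ 101001✓ 101011✓ 101101✓ 101110✓ 101111✓ 110000✓ 110001✓ 110110✓ 110111✓ 111000✓ 111001✓ 111110✓
Round 1: -10110✓ -10111✓ -11001 -11110✓ 0-0111 01-110✓ 01011-✓ 0111-0 1-0110✓ 1-1000✓ 1-1001✓ 1-1110✓ 10-101 10-110✓ 1001-0 10010- 101-01✓ 101-11✓ 1010-1✓ 10100-✓ 1011-1✓ 10111- 11-000✓ 11-001✓ 11-110✓ 11000-✓ 11011-✓ 11100-✓
Round 2: -1-110 -1011- 1--110 1-100- 101--1 11-00-
PIs = {-1-110, -1011-, -11001, 0-0111, 000000, 001010, 0111-0, 1--110, 1-100-, 10-101, 1001-0, 10010-, 101--1, 10111-, 11-00-}
Coverage chart:
  m0: 000000 ←essential
  m7: 0-0111 ←essential
  m10: 001010 ←essential
  m22: -1-110,-1011-
  m23: -1011-,0-0111
  m28: 0111-0 ←essential
  m30: -1-110,0111-0
  m36: 1001-0,10010-
  m37: 10-101,10010-
  m38: 1--110,1001-0
  m40: 1-100- ←essential
  m41: 1-100-,101--1
  m43: 101--1 ←essential
  m45: 10-101,101--1
  m46: 1--110,10111-
  m47: 101--1,10111-
  m48: 11-00- ←essential
  m49: 11-00- ←essential
  m54: -1-110,-1011-,1--110
  m55: -1011- ←essential
  m56: 1-100-,11-00-
  m57: -11001,1-100-,11-00-
  m62: -1-110,1--110
Essential: -1011-, 0-0111, 000000, 001010, 0111-0, 1-100-, 101--1, 11-00-
Petrick residual → 1--110, 10010-
Min cover (10 terms): bc'de + a'c'def + a'b'c'd'e'f' + a'b'cd'ef' + a'bcdf' + adef' + acd'e' + ab'c'de' + ab'cf + abd'e'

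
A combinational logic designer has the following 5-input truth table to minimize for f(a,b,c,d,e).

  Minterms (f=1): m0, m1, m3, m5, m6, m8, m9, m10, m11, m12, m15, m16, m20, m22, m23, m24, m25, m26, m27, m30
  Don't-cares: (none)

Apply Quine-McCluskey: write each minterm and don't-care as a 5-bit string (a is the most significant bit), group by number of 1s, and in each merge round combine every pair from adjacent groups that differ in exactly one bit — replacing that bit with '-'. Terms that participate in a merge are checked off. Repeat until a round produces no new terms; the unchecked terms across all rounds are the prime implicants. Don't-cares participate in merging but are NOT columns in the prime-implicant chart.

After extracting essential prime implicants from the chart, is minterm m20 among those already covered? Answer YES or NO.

NO

Round 0: 00000✓ 00001✓ 00011✓ 00101✓ 00110✓ 01000✓ 01001✓ 01010✓ 01011✓ 01100✓ 01111✓ 10000✓ 10100✓ 10110✓ 10111✓ 11000✓ 11001✓ 11010✓ 11011✓ 11110✓
Round 1: -0000✓ -0110 -1000✓ -1001✓ -1010✓ -1011✓ 0-000✓ 0-001✓ 0-011✓ 00-01 000-1✓ 0000-✓ 01-00 01-11 010-0✓ 010-1✓ 0100-✓ 0101-✓ 1-000✓ 1-110 10-00 101-0 1011- 11-10 110-0✓ 110-1✓ 1100-✓ 1101-✓
Round 2: --000 -10-0✓ -10-1✓ -100-✓ -101-✓ 0-0-1 0-00- 010--✓ 110--✓
Round 3: -10--
PIs = {--000, -0110, -10--, 0-0-1, 0-00-, 00-01, 01-00, 01-11, 1-110, 10-00, 101-0, 1011-, 11-10}
Coverage chart:
  m0: --000,0-00-
  m1: 0-0-1,0-00-,00-01
  m3: 0-0-1 ←essential
  m5: 00-01 ←essential
  m6: -0110 ←essential
  m8: --000,-10--,0-00-,01-00
  m9: -10--,0-0-1,0-00-
  m10: -10-- ←essential
  m11: -10--,0-0-1,01-11
  m12: 01-00 ←essential
  m15: 01-11 ←essential
  m16: --000,10-00
  m20: 10-00,101-0
  m22: -0110,1-110,101-0,1011-
  m23: 1011- ←essential
  m24: --000,-10--
  m25: -10-- ←essential
  m26: -10--,11-10
  m27: -10-- ←essential
  m30: 1-110,11-10
Essential: -0110, -10--, 0-0-1, 00-01, 01-00, 01-11, 1011-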